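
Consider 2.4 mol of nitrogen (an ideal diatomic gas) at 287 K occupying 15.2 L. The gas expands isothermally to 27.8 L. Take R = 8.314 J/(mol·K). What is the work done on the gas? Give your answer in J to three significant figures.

W ≈ -3460 J

Isothermal: W = nRT ln(V₂/V₁).
W = (2.4)(8.314)(287) × ln(27.8/15.2)
  = 5727 × 0.6037
W_by_gas = 3457 J; work on gas = −W_by = -3457 J.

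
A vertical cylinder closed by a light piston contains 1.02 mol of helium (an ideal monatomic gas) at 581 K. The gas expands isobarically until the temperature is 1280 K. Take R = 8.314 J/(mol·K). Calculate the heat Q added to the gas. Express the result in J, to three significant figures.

Isobaric: W = nRΔT = (1.02)(8.314)(699) = 5928 J.
ΔU = nCᵥΔT with Cᵥ = 3R/2: ΔU = (1.02)(12.47)(699) = 8892 J.
Q = ΔU + W = 8892 + 5928 = 14819 J.

Q ≈ 14800 J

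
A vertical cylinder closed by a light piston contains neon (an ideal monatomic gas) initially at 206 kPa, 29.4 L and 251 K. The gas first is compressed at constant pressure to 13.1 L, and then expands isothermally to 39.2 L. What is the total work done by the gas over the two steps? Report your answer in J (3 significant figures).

Step 1 (isobaric): W = PΔV = (206 kPa)(13.1 − 29.4 L) = -3358 J.
After step 1: P = 206 kPa, V = 13.1 L, T = 111.8 K.
Step 2 (isothermal): W = P₁V₁ ln(V₂/V₁) = (2699) ln(39.2/13.1) = 2958 J.
W_total = -3358 + 2958 = -400 J.

W_total ≈ -400 J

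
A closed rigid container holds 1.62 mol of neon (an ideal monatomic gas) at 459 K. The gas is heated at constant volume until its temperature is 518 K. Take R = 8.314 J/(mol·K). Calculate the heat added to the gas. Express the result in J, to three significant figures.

Q ≈ 1190 J

Constant volume ⇒ W = 0, so Q = ΔU = nCᵥΔT with Cᵥ = 3R/2 = 12.47 J/(mol·K).
ΔU = (1.62)(12.47)(518 − 459) = 1192 J.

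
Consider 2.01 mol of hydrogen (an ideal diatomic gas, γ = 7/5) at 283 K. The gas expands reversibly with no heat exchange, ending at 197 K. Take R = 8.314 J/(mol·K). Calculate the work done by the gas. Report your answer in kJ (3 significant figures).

Adiabatic ⇒ Q = 0, so W_by = −ΔU = nCᵥ(T₁ − T₂).
Cᵥ = 5R/2 = 20.79 J/(mol·K).
W = (2.01)(20.79)(283 − 197) = 3593 J.

W ≈ 3.59 kJ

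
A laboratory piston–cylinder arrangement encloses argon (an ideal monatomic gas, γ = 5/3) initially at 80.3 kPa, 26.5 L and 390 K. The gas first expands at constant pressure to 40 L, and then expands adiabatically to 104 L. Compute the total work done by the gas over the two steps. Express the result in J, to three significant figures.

W_total ≈ 3350 J

Step 1 (isobaric): W = PΔV = (80.3 kPa)(40 − 26.5 L) = 1084 J.
After step 1: P = 80.3 kPa, V = 40 L, T = 588.7 K.
Step 2 (adiabatic): W = (P₁V₁ − P₂V₂)/(γ−1) = (3212 − 1699)/0.667 = 2270 J.
W_total = 1084 + 2270 = 3354 J.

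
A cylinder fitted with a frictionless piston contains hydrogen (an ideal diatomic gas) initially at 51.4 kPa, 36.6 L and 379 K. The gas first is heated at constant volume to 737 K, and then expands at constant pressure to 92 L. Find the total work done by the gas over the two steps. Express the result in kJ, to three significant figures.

Step 1 (isochoric): W = 0 (constant volume).
After step 1: P = 99.95 kPa (V unchanged).
Step 2 (isobaric): W = PΔV = (99.95 kPa)(92 − 36.6 L) = 5537 J.
W_total = 0 + 5537 = 5537 J.

W_total ≈ 5.54 kJ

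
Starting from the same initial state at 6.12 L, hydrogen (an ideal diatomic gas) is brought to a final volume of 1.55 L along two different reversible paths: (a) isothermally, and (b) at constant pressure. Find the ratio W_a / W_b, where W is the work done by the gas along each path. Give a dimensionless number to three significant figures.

W_a / W_b ≈ 1.84

Path (a) isothermal: W = P₁V₁ ln(V₂/V₁) → W_a/(P₁V₁) = -1.373.
Path (b) isobaric: W = P₁(V₂ − V₁) → W_b/(P₁V₁) = -0.7467.
W_a / W_b = -1.373 / -0.7467 = 1.839.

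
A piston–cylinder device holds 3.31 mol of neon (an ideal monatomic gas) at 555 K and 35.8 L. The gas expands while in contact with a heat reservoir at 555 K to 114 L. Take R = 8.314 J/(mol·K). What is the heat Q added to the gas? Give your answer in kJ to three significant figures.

Isothermal ⇒ ΔU = 0, so Q = W = nRT ln(V₂/V₁).
Q = (3.31)(8.314)(555) ln(114/35.8) = 15273 × 1.158 = 17690 J.

Q ≈ 17.7 kJ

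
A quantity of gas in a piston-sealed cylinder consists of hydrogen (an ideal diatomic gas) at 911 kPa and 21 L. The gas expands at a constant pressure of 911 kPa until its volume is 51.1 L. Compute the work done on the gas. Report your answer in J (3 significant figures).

W ≈ -27400 J

Isobaric: W = P ΔV.
W = (911 kPa)(51.1 − 21 L) = (911)(30.1) = 27421 J.
Work on gas = −W_by = -27421 J.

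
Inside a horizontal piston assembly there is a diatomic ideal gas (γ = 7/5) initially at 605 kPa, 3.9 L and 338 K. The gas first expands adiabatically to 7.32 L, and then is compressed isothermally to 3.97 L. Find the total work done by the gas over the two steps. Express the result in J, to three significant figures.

Step 1 (adiabatic): W = (P₁V₁ − P₂V₂)/(γ−1) = (2360 − 1834)/0.4 = 1313 J.
After step 1: P = 250.6 kPa, V = 7.32 L, T = 262.7 K.
Step 2 (isothermal): W = P₁V₁ ln(V₂/V₁) = (1834) ln(3.97/7.32) = -1122 J.
W_total = 1313 − 1122 = 191.1 J.

W_total ≈ 191 J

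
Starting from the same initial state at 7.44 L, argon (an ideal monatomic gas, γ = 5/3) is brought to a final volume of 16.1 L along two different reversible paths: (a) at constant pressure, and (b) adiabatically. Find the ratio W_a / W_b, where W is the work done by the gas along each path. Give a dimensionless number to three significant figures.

W_a / W_b ≈ 1.93

Path (a) isobaric: W = P₁(V₂ − V₁) → W_a/(P₁V₁) = 1.164.
Path (b) adiabatic: W = P₁V₁(1 − (V₁/V₂)^(γ−1))/(γ−1) → W_b/(P₁V₁) = 0.6034.
W_a / W_b = 1.164 / 0.6034 = 1.929.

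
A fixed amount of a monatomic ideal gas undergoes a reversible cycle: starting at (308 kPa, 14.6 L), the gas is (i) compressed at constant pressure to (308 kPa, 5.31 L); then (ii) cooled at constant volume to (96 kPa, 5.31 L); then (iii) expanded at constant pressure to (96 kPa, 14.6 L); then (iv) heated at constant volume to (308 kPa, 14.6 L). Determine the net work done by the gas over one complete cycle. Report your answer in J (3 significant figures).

Constant-volume legs do no work.
W(i) = (308)(5.31 − 14.6) = -2861 J; W(iii) = (96)(14.6 − 5.31) = 891.8 J.
W_net = -2861 + 891.8 = -1969 J (the counter-clockwise enclosed area).

W_net ≈ -1970 J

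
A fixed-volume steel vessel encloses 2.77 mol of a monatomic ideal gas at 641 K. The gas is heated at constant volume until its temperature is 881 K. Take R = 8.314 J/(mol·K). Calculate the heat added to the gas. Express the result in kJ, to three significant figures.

Q ≈ 8.29 kJ

Constant volume ⇒ W = 0, so Q = ΔU = nCᵥΔT with Cᵥ = 3R/2 = 12.47 J/(mol·K).
ΔU = (2.77)(12.47)(881 − 641) = 8291 J.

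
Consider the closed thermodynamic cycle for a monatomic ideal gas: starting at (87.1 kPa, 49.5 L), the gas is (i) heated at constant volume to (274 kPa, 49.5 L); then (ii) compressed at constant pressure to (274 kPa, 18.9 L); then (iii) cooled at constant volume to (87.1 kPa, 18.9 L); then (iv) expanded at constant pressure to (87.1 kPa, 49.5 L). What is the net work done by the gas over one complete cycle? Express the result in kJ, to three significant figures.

Constant-volume legs do no work.
W(ii) = (274)(18.9 − 49.5) = -8384 J; W(iv) = (87.1)(49.5 − 18.9) = 2665 J.
W_net = -8384 + 2665 = -5719 J (the counter-clockwise enclosed area).

W_net ≈ -5.72 kJ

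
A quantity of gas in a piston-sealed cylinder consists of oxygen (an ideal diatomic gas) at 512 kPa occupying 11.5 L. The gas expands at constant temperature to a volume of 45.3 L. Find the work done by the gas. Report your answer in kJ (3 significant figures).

Isothermal: W = nRT ln(V₂/V₁) = P₁V₁ ln(V₂/V₁).
P₁V₁ = (512 kPa)(11.5 L) = 5888 J.
W = 5888 × ln(45.3/11.5) = 5888 × 1.371
W_by_gas = 8072 J.

W ≈ 8.07 kJ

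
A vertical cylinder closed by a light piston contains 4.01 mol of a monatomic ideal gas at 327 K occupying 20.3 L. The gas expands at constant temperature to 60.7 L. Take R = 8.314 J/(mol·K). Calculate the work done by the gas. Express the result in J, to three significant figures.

Isothermal: W = nRT ln(V₂/V₁).
W = (4.01)(8.314)(327) × ln(60.7/20.3)
  = 10902 × 1.095
W_by_gas = 11941 J.

W ≈ 11900 J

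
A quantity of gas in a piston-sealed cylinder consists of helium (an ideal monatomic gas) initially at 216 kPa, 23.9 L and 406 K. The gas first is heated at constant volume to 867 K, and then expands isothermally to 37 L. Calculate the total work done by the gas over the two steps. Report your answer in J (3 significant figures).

W_total ≈ 4820 J

Step 1 (isochoric): W = 0 (constant volume).
After step 1: P = 461.3 kPa (V unchanged).
Step 2 (isothermal): W = P₁V₁ ln(V₂/V₁) = (11024) ln(37/23.9) = 4818 J.
W_total = 0 + 4818 = 4818 J.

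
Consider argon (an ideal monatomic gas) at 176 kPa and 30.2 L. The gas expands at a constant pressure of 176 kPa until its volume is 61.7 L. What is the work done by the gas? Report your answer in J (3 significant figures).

W ≈ 5540 J

Isobaric: W = P ΔV.
W = (176 kPa)(61.7 − 30.2 L) = (176)(31.5) = 5544 J.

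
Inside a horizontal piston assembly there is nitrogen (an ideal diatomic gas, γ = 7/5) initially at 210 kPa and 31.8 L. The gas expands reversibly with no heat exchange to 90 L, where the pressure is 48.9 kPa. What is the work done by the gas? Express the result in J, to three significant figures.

W ≈ 5690 J

Adiabatic: W = (P₁V₁ − P₂V₂)/(γ − 1) with γ = 7/5.
P₁V₁ = 6678 J, P₂V₂ = 4401 J.
W = (6678 − 4401) / 0.4 = 5693 J.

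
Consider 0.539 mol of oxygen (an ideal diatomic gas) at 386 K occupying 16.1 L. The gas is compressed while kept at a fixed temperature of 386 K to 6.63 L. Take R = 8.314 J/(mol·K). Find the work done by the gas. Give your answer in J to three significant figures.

Isothermal: W = nRT ln(V₂/V₁).
W = (0.539)(8.314)(386) × ln(6.63/16.1)
  = 1730 × -0.8872
W_by_gas = -1535 J.

W ≈ -1530 J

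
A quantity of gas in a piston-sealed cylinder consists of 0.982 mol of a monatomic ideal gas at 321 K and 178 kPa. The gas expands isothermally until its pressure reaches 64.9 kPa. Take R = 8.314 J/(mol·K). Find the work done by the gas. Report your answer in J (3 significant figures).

Isothermal process: W = nRT ln(V₂/V₁) = nRT ln(P₁/P₂).
W = (0.982)(8.314)(321) × ln(178/64.9)
  = 2621 × ln(2.743) = 2621 × 1.009
W_by_gas = 2644 J.

W ≈ 2640 J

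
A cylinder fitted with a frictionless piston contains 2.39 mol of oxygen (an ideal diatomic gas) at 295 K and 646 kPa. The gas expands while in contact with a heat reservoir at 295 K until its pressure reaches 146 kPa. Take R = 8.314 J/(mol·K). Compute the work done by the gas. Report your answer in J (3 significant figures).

Isothermal process: W = nRT ln(V₂/V₁) = nRT ln(P₁/P₂).
W = (2.39)(8.314)(295) × ln(646/146)
  = 5862 × ln(4.425) = 5862 × 1.487
W_by_gas = 8718 J.

W ≈ 8720 J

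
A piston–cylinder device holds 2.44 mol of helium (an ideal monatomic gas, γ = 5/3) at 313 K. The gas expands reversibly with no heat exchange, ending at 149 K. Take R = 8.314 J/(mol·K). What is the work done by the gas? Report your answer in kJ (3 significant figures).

Adiabatic ⇒ Q = 0, so W_by = −ΔU = nCᵥ(T₁ − T₂).
Cᵥ = 3R/2 = 12.47 J/(mol·K).
W = (2.44)(12.47)(313 − 149) = 4990 J.

W ≈ 4.99 kJ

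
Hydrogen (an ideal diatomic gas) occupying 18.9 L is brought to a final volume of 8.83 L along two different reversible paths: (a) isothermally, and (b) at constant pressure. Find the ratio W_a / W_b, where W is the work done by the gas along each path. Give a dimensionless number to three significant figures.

Path (a) isothermal: W = P₁V₁ ln(V₂/V₁) → W_a/(P₁V₁) = -0.761.
Path (b) isobaric: W = P₁(V₂ − V₁) → W_b/(P₁V₁) = -0.5328.
W_a / W_b = -0.761 / -0.5328 = 1.428.

W_a / W_b ≈ 1.43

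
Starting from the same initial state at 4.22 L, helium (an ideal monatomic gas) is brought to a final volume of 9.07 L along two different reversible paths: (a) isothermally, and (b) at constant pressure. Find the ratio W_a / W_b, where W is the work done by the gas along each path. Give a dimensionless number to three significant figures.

Path (a) isothermal: W = P₁V₁ ln(V₂/V₁) → W_a/(P₁V₁) = 0.7651.
Path (b) isobaric: W = P₁(V₂ − V₁) → W_b/(P₁V₁) = 1.149.
W_a / W_b = 0.7651 / 1.149 = 0.6657.

W_a / W_b ≈ 0.666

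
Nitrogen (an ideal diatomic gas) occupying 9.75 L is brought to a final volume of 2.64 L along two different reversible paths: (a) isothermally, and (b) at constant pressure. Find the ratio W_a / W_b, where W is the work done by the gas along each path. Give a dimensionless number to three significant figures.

W_a / W_b ≈ 1.79

Path (a) isothermal: W = P₁V₁ ln(V₂/V₁) → W_a/(P₁V₁) = -1.306.
Path (b) isobaric: W = P₁(V₂ − V₁) → W_b/(P₁V₁) = -0.7292.
W_a / W_b = -1.306 / -0.7292 = 1.792.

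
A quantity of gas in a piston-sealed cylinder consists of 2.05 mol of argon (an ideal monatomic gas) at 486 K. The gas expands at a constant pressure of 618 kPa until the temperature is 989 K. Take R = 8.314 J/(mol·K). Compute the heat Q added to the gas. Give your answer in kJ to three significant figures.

Isobaric: W = nRΔT = (2.05)(8.314)(503) = 8573 J.
ΔU = nCᵥΔT with Cᵥ = 3R/2: ΔU = (2.05)(12.47)(503) = 12859 J.
Q = ΔU + W = 12859 + 8573 = 21432 J.

Q ≈ 21.4 kJ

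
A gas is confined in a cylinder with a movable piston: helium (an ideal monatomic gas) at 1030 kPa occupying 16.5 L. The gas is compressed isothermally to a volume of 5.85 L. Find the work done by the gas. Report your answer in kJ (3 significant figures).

W ≈ -17.6 kJ

Isothermal: W = nRT ln(V₂/V₁) = P₁V₁ ln(V₂/V₁).
P₁V₁ = (1030 kPa)(16.5 L) = 16995 J.
W = 16995 × ln(5.85/16.5) = 16995 × -1.037
W_by_gas = -17622 J.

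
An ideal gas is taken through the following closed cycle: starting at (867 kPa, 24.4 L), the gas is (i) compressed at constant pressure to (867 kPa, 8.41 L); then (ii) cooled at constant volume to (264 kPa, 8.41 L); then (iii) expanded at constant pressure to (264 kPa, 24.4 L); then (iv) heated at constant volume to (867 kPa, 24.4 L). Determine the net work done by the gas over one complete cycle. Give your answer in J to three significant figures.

Constant-volume legs do no work.
W(i) = (867)(8.41 − 24.4) = -13863 J; W(iii) = (264)(24.4 − 8.41) = 4221 J.
W_net = -13863 + 4221 = -9642 J (the counter-clockwise enclosed area).

W_net ≈ -9640 J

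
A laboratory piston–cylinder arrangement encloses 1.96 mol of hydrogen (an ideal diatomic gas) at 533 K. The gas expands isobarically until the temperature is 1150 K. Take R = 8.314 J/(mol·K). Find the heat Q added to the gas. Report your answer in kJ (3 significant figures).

Isobaric: W = nRΔT = (1.96)(8.314)(617) = 10054 J.
ΔU = nCᵥΔT with Cᵥ = 5R/2: ΔU = (1.96)(20.79)(617) = 25136 J.
Q = ΔU + W = 25136 + 10054 = 35190 J.

Q ≈ 35.2 kJ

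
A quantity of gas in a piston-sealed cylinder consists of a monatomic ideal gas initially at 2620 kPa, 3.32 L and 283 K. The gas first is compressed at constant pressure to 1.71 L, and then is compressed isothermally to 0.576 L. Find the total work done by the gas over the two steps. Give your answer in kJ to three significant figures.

Step 1 (isobaric): W = PΔV = (2620 kPa)(1.71 − 3.32 L) = -4218 J.
After step 1: P = 2620 kPa, V = 1.71 L, T = 145.8 K.
Step 2 (isothermal): W = P₁V₁ ln(V₂/V₁) = (4480) ln(0.576/1.71) = -4875 J.
W_total = -4218 − 4875 = -9093 J.

W_total ≈ -9.09 kJ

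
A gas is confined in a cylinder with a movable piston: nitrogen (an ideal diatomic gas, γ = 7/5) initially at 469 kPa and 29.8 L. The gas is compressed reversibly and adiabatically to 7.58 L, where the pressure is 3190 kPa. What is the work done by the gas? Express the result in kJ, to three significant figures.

Adiabatic: W = (P₁V₁ − P₂V₂)/(γ − 1) with γ = 7/5.
P₁V₁ = 13976 J, P₂V₂ = 24180 J.
W = (13976 − 24180) / 0.4 = -25510 J.

W ≈ -25.5 kJ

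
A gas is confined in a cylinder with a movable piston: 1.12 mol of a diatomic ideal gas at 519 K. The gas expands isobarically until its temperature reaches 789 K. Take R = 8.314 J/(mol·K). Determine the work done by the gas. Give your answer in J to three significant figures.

W ≈ 2510 J

Isobaric: W = P ΔV = nR ΔT.
W = (1.12)(8.314)(789 − 519) = 2514 J.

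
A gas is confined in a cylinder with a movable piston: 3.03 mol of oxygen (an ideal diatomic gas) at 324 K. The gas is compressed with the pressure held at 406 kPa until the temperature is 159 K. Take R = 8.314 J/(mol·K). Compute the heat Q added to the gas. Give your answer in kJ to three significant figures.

Isobaric: W = nRΔT = (3.03)(8.314)(-165) = -4157 J.
ΔU = nCᵥΔT with Cᵥ = 5R/2: ΔU = (3.03)(20.79)(-165) = -10391 J.
Q = ΔU + W = -10391 − 4157 = -14548 J.

Q ≈ -14.5 kJ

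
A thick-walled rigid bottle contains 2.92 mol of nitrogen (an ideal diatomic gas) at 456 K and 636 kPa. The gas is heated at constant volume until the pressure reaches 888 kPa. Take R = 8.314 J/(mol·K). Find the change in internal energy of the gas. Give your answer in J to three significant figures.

Constant volume ⇒ W = 0, so Q = ΔU = nCᵥΔT with Cᵥ = 5R/2 = 20.79 J/(mol·K).
At constant V, T₂/T₁ = P₂/P₁ ⇒ ΔT = T₁(P₂/P₁ − 1) = 456·(888/636 − 1) = 180.7 K.
ΔU = (2.92)(20.79)(180.7) = 10966 J.

ΔU ≈ 11000 J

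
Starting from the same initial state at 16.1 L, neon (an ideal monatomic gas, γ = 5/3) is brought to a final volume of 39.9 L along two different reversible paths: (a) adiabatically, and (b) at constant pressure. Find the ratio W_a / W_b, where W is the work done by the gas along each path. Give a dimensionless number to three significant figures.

W_a / W_b ≈ 0.461

Path (a) adiabatic: W = P₁V₁(1 − (V₁/V₂)^(γ−1))/(γ−1) → W_a/(P₁V₁) = 0.6809.
Path (b) isobaric: W = P₁(V₂ − V₁) → W_b/(P₁V₁) = 1.478.
W_a / W_b = 0.6809 / 1.478 = 0.4606.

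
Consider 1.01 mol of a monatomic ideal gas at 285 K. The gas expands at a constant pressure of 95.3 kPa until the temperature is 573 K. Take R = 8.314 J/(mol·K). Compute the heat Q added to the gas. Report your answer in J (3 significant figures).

Isobaric: W = nRΔT = (1.01)(8.314)(288) = 2418 J.
ΔU = nCᵥΔT with Cᵥ = 3R/2: ΔU = (1.01)(12.47)(288) = 3628 J.
Q = ΔU + W = 3628 + 2418 = 6046 J.

Q ≈ 6050 J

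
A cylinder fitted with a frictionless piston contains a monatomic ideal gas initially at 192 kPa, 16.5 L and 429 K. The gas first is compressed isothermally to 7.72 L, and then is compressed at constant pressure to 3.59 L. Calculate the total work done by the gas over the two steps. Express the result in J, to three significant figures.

W_total ≈ -4100 J

Step 1 (isothermal): W = P₁V₁ ln(V₂/V₁) = (3168) ln(7.72/16.5) = -2406 J.
After step 1: P = 410.4 kPa, V = 7.72 L, T = 429 K.
Step 2 (isobaric): W = PΔV = (410.4 kPa)(3.59 − 7.72 L) = -1695 J.
W_total = -2406 − 1695 = -4101 J.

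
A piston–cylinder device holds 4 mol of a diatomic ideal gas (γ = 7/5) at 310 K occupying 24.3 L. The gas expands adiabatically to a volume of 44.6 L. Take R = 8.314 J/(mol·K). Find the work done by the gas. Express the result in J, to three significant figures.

Adiabatic: TV^(γ−1) = const with γ = 7/5.
T₂ = T₁ (V₁/V₂)^(γ−1) = 310 × (24.3/44.6)^0.4 = 310 × 0.7843 = 243.1 K.
W_by = nCᵥ(T₁ − T₂) = (4)(20.79)(310 − 243.1) = 5558 J.

W ≈ 5560 J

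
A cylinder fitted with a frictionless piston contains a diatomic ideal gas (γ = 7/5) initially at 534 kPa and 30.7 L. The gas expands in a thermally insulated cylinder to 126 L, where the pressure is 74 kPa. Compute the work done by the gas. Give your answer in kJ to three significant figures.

Adiabatic: W = (P₁V₁ − P₂V₂)/(γ − 1) with γ = 7/5.
P₁V₁ = 16394 J, P₂V₂ = 9324 J.
W = (16394 − 9324) / 0.4 = 17675 J.

W ≈ 17.7 kJ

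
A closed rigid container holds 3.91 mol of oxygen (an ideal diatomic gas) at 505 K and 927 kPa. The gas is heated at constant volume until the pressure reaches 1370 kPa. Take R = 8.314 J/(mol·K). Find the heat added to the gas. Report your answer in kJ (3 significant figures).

Constant volume ⇒ W = 0, so Q = ΔU = nCᵥΔT with Cᵥ = 5R/2 = 20.79 J/(mol·K).
At constant V, T₂/T₁ = P₂/P₁ ⇒ ΔT = T₁(P₂/P₁ − 1) = 505·(1370/927 − 1) = 241.3 K.
ΔU = (3.91)(20.79)(241.3) = 19613 J.

Q ≈ 19.6 kJ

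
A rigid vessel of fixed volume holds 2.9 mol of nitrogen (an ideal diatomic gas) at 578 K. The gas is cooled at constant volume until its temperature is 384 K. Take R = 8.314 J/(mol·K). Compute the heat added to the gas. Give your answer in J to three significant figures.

Q ≈ -11700 J

Constant volume ⇒ W = 0, so Q = ΔU = nCᵥΔT with Cᵥ = 5R/2 = 20.79 J/(mol·K).
ΔU = (2.9)(20.79)(384 − 578) = -11694 J.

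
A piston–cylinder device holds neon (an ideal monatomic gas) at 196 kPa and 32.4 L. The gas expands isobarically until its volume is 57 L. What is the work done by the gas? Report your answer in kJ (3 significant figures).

Isobaric: W = P ΔV.
W = (196 kPa)(57 − 32.4 L) = (196)(24.6) = 4822 J.

W ≈ 4.82 kJ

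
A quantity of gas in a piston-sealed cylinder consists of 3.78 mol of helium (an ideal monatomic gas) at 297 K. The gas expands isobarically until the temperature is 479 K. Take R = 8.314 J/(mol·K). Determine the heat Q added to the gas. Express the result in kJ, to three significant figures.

Q ≈ 14.3 kJ

Isobaric: W = nRΔT = (3.78)(8.314)(182) = 5720 J.
ΔU = nCᵥΔT with Cᵥ = 3R/2: ΔU = (3.78)(12.47)(182) = 8580 J.
Q = ΔU + W = 8580 + 5720 = 14299 J.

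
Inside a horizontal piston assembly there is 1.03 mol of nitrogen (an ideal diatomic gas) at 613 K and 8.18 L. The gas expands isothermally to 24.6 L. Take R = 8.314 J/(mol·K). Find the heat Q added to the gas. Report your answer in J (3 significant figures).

Isothermal ⇒ ΔU = 0, so Q = W = nRT ln(V₂/V₁).
Q = (1.03)(8.314)(613) ln(24.6/8.18) = 5249 × 1.101 = 5780 J.

Q ≈ 5780 J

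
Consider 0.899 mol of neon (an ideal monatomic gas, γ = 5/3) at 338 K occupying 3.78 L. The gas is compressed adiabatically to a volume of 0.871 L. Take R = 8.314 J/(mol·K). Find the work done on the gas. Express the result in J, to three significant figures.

W ≈ 6290 J

Adiabatic: TV^(γ−1) = const with γ = 5/3.
T₂ = T₁ (V₁/V₂)^(γ−1) = 338 × (3.78/0.871)^0.667 = 338 × 2.661 = 899.3 K.
W_by = nCᵥ(T₁ − T₂) = (0.899)(12.47)(338 − 899.3) = -6293 J.
Work on gas = −W_by = 6293 J.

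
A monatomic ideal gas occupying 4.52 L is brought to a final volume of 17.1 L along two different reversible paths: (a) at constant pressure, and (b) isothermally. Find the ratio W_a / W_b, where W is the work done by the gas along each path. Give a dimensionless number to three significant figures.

W_a / W_b ≈ 2.09

Path (a) isobaric: W = P₁(V₂ − V₁) → W_a/(P₁V₁) = 2.783.
Path (b) isothermal: W = P₁V₁ ln(V₂/V₁) → W_b/(P₁V₁) = 1.331.
W_a / W_b = 2.783 / 1.331 = 2.092.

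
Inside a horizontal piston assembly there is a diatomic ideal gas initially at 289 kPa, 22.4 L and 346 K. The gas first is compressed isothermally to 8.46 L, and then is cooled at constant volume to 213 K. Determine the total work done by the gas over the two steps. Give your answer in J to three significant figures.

Step 1 (isothermal): W = P₁V₁ ln(V₂/V₁) = (6474) ln(8.46/22.4) = -6303 J.
Step 2 (isochoric): W = 0 (constant volume).
W_total = -6303 + 0 = -6303 J.

W_total ≈ -6300 J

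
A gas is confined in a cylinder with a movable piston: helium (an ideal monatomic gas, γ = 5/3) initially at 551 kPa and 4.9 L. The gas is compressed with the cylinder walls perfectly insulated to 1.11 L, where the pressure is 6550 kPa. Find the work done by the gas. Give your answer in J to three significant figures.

W ≈ -6860 J

Adiabatic: W = (P₁V₁ − P₂V₂)/(γ − 1) with γ = 5/3.
P₁V₁ = 2700 J, P₂V₂ = 7271 J.
W = (2700 − 7271) / 0.6667 = -6856 J.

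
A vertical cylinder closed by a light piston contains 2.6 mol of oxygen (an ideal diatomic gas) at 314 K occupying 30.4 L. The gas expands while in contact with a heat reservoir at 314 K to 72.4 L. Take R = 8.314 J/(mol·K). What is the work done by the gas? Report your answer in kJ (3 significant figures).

Isothermal: W = nRT ln(V₂/V₁).
W = (2.6)(8.314)(314) × ln(72.4/30.4)
  = 6788 × 0.8678
W_by_gas = 5890 J.

W ≈ 5.89 kJ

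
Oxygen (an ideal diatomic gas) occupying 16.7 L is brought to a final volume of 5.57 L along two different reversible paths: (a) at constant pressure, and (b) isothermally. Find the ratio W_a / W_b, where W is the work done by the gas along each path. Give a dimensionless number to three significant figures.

W_a / W_b ≈ 0.607

Path (a) isobaric: W = P₁(V₂ − V₁) → W_a/(P₁V₁) = -0.6665.
Path (b) isothermal: W = P₁V₁ ln(V₂/V₁) → W_b/(P₁V₁) = -1.098.
W_a / W_b = -0.6665 / -1.098 = 0.607.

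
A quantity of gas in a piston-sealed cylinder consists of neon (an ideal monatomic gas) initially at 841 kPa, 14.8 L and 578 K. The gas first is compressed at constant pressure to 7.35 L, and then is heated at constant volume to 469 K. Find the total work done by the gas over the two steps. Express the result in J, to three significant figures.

W_total ≈ -6270 J

Step 1 (isobaric): W = PΔV = (841 kPa)(7.35 − 14.8 L) = -6265 J.
Step 2 (isochoric): W = 0 (constant volume).
W_total = -6265 + 0 = -6265 J.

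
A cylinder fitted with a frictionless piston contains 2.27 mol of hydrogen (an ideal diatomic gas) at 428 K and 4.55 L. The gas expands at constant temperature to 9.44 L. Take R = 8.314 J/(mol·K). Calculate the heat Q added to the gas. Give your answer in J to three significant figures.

Isothermal ⇒ ΔU = 0, so Q = W = nRT ln(V₂/V₁).
Q = (2.27)(8.314)(428) ln(9.44/4.55) = 8078 × 0.7298 = 5895 J.

Q ≈ 5900 J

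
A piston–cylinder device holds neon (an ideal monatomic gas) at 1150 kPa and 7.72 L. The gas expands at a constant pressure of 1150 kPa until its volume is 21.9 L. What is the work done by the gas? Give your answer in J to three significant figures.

Isobaric: W = P ΔV.
W = (1150 kPa)(21.9 − 7.72 L) = (1150)(14.18) = 16307 J.

W ≈ 16300 J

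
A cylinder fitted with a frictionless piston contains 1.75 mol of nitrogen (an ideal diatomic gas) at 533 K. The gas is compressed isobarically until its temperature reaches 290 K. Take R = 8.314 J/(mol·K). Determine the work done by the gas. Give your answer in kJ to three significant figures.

W ≈ -3.54 kJ

Isobaric: W = P ΔV = nR ΔT.
W = (1.75)(8.314)(290 − 533) = -3536 J.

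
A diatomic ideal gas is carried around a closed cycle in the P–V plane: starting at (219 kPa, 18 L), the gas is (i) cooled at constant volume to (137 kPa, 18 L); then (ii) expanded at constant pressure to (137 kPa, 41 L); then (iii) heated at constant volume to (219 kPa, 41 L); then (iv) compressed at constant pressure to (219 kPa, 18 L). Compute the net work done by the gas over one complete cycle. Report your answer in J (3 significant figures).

Constant-volume legs do no work.
W(ii) = (137)(41 − 18) = 3151 J; W(iv) = (219)(18 − 41) = -5037 J.
W_net = 3151 − 5037 = -1886 J (the counter-clockwise enclosed area).

W_net ≈ -1890 J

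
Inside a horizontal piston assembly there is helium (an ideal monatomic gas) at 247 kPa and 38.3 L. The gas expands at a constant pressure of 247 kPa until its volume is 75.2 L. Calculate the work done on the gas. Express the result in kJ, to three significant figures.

W ≈ -9.11 kJ

Isobaric: W = P ΔV.
W = (247 kPa)(75.2 − 38.3 L) = (247)(36.9) = 9114 J.
Work on gas = −W_by = -9114 J.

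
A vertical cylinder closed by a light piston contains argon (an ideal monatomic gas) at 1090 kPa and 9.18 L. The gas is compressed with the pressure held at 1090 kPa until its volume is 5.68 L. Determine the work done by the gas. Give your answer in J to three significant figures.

W ≈ -3820 J

Isobaric: W = P ΔV.
W = (1090 kPa)(5.68 − 9.18 L) = (1090)(-3.5) = -3815 J.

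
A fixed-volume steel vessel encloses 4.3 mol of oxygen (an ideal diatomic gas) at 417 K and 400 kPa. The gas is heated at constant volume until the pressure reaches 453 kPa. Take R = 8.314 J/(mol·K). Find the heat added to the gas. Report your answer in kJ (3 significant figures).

Q ≈ 4.94 kJ

Constant volume ⇒ W = 0, so Q = ΔU = nCᵥΔT with Cᵥ = 5R/2 = 20.79 J/(mol·K).
At constant V, T₂/T₁ = P₂/P₁ ⇒ ΔT = T₁(P₂/P₁ − 1) = 417·(453/400 − 1) = 55.25 K.
ΔU = (4.3)(20.79)(55.25) = 4938 J.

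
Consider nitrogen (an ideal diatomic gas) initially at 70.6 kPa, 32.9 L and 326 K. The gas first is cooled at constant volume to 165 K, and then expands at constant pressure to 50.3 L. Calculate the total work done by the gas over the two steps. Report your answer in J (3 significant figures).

Step 1 (isochoric): W = 0 (constant volume).
After step 1: P = 35.73 kPa (V unchanged).
Step 2 (isobaric): W = PΔV = (35.73 kPa)(50.3 − 32.9 L) = 621.8 J.
W_total = 0 + 621.8 = 621.8 J.

W_total ≈ 622 J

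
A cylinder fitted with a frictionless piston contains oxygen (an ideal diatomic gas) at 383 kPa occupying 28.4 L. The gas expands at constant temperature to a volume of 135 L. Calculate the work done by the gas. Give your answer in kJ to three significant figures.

Isothermal: W = nRT ln(V₂/V₁) = P₁V₁ ln(V₂/V₁).
P₁V₁ = (383 kPa)(28.4 L) = 10877 J.
W = 10877 × ln(135/28.4) = 10877 × 1.559
W_by_gas = 16956 J.

W ≈ 17.0 kJ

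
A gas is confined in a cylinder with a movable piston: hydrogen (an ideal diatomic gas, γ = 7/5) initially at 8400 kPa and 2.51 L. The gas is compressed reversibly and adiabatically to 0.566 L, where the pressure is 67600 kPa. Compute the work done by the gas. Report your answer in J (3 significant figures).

Adiabatic: W = (P₁V₁ − P₂V₂)/(γ − 1) with γ = 7/5.
P₁V₁ = 21084 J, P₂V₂ = 38262 J.
W = (21084 − 38262) / 0.4 = -42944 J.

W ≈ -42900 J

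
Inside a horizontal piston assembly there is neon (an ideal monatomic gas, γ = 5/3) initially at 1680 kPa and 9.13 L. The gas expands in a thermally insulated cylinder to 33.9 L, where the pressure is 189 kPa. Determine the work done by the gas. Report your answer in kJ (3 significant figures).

Adiabatic: W = (P₁V₁ − P₂V₂)/(γ − 1) with γ = 5/3.
P₁V₁ = 15338 J, P₂V₂ = 6407 J.
W = (15338 − 6407) / 0.6667 = 13397 J.

W ≈ 13.4 kJ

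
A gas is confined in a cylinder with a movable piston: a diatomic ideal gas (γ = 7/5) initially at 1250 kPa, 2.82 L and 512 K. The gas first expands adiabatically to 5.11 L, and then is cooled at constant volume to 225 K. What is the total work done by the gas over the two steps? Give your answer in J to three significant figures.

Step 1 (adiabatic): W = (P₁V₁ − P₂V₂)/(γ−1) = (3525 − 2779)/0.4 = 1865 J.
Step 2 (isochoric): W = 0 (constant volume).
W_total = 1865 + 0 = 1865 J.

W_total ≈ 1860 J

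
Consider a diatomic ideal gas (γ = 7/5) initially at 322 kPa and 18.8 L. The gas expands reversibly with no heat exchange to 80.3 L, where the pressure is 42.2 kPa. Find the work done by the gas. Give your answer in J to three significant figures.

W ≈ 6660 J

Adiabatic: W = (P₁V₁ − P₂V₂)/(γ − 1) with γ = 7/5.
P₁V₁ = 6054 J, P₂V₂ = 3389 J.
W = (6054 − 3389) / 0.4 = 6662 J.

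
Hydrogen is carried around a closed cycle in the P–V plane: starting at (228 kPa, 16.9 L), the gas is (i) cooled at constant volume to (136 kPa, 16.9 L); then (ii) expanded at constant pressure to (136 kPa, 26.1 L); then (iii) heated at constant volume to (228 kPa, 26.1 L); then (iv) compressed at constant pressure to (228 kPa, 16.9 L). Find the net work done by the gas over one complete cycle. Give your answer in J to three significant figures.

Constant-volume legs do no work.
W(ii) = (136)(26.1 − 16.9) = 1251 J; W(iv) = (228)(16.9 − 26.1) = -2098 J.
W_net = 1251 − 2098 = -846.4 J (the counter-clockwise enclosed area).

W_net ≈ -846 J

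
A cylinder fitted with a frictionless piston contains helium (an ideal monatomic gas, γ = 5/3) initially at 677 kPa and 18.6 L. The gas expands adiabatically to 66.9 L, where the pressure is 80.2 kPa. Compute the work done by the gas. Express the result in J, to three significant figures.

W ≈ 10800 J

Adiabatic: W = (P₁V₁ − P₂V₂)/(γ − 1) with γ = 5/3.
P₁V₁ = 12592 J, P₂V₂ = 5365 J.
W = (12592 − 5365) / 0.6667 = 10840 J.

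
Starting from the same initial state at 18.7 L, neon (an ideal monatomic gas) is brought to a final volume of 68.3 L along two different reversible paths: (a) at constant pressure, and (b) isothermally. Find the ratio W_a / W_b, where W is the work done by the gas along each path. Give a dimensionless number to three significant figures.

W_a / W_b ≈ 2.05

Path (a) isobaric: W = P₁(V₂ − V₁) → W_a/(P₁V₁) = 2.652.
Path (b) isothermal: W = P₁V₁ ln(V₂/V₁) → W_b/(P₁V₁) = 1.295.
W_a / W_b = 2.652 / 1.295 = 2.048.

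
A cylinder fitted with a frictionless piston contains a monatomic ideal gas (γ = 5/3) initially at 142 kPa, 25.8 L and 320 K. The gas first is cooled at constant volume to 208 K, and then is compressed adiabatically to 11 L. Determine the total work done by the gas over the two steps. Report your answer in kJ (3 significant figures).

W_total ≈ -2.73 kJ

Step 1 (isochoric): W = 0 (constant volume).
After step 1: P = 92.3 kPa (V unchanged).
Step 2 (adiabatic): W = (P₁V₁ − P₂V₂)/(γ−1) = (2381 − 4204)/0.667 = -2734 J.
W_total = 0 − 2734 = -2734 J.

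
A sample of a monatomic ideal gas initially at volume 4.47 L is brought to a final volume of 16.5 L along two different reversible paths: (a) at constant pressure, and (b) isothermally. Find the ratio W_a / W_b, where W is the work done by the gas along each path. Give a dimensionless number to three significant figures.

W_a / W_b ≈ 2.06

Path (a) isobaric: W = P₁(V₂ − V₁) → W_a/(P₁V₁) = 2.691.
Path (b) isothermal: W = P₁V₁ ln(V₂/V₁) → W_b/(P₁V₁) = 1.306.
W_a / W_b = 2.691 / 1.306 = 2.061.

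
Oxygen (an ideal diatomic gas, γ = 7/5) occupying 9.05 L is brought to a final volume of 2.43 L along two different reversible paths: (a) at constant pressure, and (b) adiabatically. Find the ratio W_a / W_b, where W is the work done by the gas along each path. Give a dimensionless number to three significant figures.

W_a / W_b ≈ 0.423

Path (a) isobaric: W = P₁(V₂ − V₁) → W_a/(P₁V₁) = -0.7315.
Path (b) adiabatic: W = P₁V₁(1 − (V₁/V₂)^(γ−1))/(γ−1) → W_b/(P₁V₁) = -1.73.
W_a / W_b = -0.7315 / -1.73 = 0.4228.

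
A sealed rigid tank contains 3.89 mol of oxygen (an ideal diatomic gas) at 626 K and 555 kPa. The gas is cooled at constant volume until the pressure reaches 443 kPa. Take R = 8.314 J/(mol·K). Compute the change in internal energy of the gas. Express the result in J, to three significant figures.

ΔU ≈ -10200 J

Constant volume ⇒ W = 0, so Q = ΔU = nCᵥΔT with Cᵥ = 5R/2 = 20.79 J/(mol·K).
At constant V, T₂/T₁ = P₂/P₁ ⇒ ΔT = T₁(P₂/P₁ − 1) = 626·(443/555 − 1) = -126.3 K.
ΔU = (3.89)(20.79)(-126.3) = -10214 J.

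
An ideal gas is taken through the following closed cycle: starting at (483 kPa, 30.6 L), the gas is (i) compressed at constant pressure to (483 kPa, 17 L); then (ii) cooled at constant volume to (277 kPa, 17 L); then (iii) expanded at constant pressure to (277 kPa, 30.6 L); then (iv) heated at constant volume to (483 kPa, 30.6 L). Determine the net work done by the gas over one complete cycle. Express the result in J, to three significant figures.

W_net ≈ -2800 J

Constant-volume legs do no work.
W(i) = (483)(17 − 30.6) = -6569 J; W(iii) = (277)(30.6 − 17) = 3767 J.
W_net = -6569 + 3767 = -2802 J (the counter-clockwise enclosed area).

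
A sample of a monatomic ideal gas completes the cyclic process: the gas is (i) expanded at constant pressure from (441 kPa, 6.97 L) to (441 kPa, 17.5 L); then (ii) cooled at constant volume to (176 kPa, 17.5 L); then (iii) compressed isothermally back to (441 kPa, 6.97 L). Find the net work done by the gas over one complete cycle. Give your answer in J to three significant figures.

Leg (i): W = PΔV = (441)(17.5 − 6.97) = 4644 J.
Leg (ii): W = 0.
Leg (iii): W = PᵢVᵢ ln(V_f/Vᵢ) = (3080) ln(6.97/17.5) = -2835 J.
W_net = 4644 − 2835 = 1808 J.

W_net ≈ 1810 J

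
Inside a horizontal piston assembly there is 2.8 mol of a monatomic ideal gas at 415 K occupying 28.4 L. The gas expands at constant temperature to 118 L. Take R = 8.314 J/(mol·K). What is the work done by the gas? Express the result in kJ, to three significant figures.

W ≈ 13.8 kJ

Isothermal: W = nRT ln(V₂/V₁).
W = (2.8)(8.314)(415) × ln(118/28.4)
  = 9661 × 1.424
W_by_gas = 13760 J.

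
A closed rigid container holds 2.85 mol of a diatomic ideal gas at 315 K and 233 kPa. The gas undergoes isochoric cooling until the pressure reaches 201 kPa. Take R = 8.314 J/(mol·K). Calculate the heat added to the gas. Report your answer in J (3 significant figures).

Q ≈ -2560 J

Constant volume ⇒ W = 0, so Q = ΔU = nCᵥΔT with Cᵥ = 5R/2 = 20.79 J/(mol·K).
At constant V, T₂/T₁ = P₂/P₁ ⇒ ΔT = T₁(P₂/P₁ − 1) = 315·(201/233 − 1) = -43.26 K.
ΔU = (2.85)(20.79)(-43.26) = -2563 J.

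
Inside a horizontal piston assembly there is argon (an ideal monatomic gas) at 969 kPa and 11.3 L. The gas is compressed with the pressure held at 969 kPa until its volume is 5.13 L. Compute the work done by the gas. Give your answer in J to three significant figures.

Isobaric: W = P ΔV.
W = (969 kPa)(5.13 − 11.3 L) = (969)(-6.17) = -5979 J.

W ≈ -5980 J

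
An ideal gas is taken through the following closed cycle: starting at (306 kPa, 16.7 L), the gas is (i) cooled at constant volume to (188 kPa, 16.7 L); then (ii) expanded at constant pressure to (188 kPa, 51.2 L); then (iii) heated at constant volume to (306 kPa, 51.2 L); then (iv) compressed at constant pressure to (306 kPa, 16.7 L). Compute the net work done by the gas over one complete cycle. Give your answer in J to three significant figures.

W_net ≈ -4070 J

Constant-volume legs do no work.
W(ii) = (188)(51.2 − 16.7) = 6486 J; W(iv) = (306)(16.7 − 51.2) = -10557 J.
W_net = 6486 − 10557 = -4071 J (the counter-clockwise enclosed area).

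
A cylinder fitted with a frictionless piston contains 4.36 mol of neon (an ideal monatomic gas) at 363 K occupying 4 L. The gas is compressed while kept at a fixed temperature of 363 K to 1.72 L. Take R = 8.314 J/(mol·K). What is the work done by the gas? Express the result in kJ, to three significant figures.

Isothermal: W = nRT ln(V₂/V₁).
W = (4.36)(8.314)(363) × ln(1.72/4)
  = 13158 × -0.844
W_by_gas = -11105 J.

W ≈ -11.1 kJ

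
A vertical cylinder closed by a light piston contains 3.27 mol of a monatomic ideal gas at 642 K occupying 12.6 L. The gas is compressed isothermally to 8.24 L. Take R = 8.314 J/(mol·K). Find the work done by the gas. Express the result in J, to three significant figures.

Isothermal: W = nRT ln(V₂/V₁).
W = (3.27)(8.314)(642) × ln(8.24/12.6)
  = 17454 × -0.4247
W_by_gas = -7413 J.

W ≈ -7410 J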